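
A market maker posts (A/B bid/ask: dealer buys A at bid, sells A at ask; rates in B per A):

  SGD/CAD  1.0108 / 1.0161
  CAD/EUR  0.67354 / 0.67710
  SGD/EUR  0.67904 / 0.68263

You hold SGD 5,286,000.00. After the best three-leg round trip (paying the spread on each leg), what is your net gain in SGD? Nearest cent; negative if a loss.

Best loop SGD → CAD → EUR → SGD:
SGD 5,286,000.00 × 1.0108 (sell SGD at bid) = CAD 5,343,088.80
CAD 5,343,088.80 × 0.67354 (sell CAD at bid) = EUR 3,598,784.03
EUR 3,598,784.03 ÷ 0.68263 (buy SGD at ask) = SGD 5,271,939.46

Net result: SGD -14,060.54 (no profitable arbitrage after spreads)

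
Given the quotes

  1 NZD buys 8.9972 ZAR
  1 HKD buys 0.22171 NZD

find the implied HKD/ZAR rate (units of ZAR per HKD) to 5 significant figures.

1 HKD × 0.22171 = 0.22171 NZD
0.22171 NZD × 8.9972 = 1.99477 ZAR

HKD/ZAR = 1.9948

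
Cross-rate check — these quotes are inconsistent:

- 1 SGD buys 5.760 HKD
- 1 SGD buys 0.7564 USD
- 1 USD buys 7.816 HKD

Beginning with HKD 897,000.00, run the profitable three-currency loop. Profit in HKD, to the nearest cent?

Profitable loop is HKD → SGD → USD → HKD:
HKD 897,000.00 ÷ 5.760 = SGD 155,729.17
SGD 155,729.17 × 0.7564 = USD 117,793.54
USD 117,793.54 × 7.816 = HKD 920,674.32
Profit = HKD 920,674.32 − HKD 897,000.00

Profit: HKD 23,674.32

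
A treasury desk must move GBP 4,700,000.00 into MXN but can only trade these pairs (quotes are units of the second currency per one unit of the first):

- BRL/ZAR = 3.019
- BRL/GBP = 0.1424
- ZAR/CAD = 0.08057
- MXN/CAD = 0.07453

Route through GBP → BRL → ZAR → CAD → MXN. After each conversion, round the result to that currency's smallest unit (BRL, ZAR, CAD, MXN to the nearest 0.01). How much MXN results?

MXN 107,719,225.95

GBP 4,700,000.00 ÷ 0.1424 = BRL 33,005,617.98
BRL 33,005,617.98 × 3.019 = ZAR 99,643,960.68
ZAR 99,643,960.68 × 0.08057 = CAD 8,028,313.91
CAD 8,028,313.91 ÷ 0.07453 = MXN 107,719,225.95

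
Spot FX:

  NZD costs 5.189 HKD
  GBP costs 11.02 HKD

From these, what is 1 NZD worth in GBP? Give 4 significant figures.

NZD/GBP = 0.4709

1 NZD × 5.189 = 5.189 HKD
5.189 HKD ÷ 11.02 = 0.470871 GBP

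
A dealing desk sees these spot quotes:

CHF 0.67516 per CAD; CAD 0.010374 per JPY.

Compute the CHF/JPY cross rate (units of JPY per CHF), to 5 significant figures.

CHF/JPY = 142.77

1 CHF ÷ 0.67516 = 1.48113 CAD
1.48113 CAD ÷ 0.010374 = 142.773 JPY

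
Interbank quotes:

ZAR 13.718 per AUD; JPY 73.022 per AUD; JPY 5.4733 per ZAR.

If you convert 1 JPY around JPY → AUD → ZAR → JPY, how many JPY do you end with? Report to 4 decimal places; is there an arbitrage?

Around JPY → AUD → ZAR → JPY: 1 ÷ 73.022 × 13.718 × 5.4733 = 1.028221
Product > 1; profitable direction is JPY → AUD → ZAR → JPY.

1.0282 (arbitrage exists)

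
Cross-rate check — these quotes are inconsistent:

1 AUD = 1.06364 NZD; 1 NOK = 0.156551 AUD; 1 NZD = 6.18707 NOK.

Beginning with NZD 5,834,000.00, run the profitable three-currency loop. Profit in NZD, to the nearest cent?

Profit: NZD 176,380.43

Profitable loop is NZD → NOK → AUD → NZD:
NZD 5,834,000.00 × 6.18707 = NOK 36,095,366.38
NOK 36,095,366.38 × 0.156551 = AUD 5,650,765.70
AUD 5,650,765.70 × 1.06364 = NZD 6,010,380.43
Profit = NZD 6,010,380.43 − NZD 5,834,000.00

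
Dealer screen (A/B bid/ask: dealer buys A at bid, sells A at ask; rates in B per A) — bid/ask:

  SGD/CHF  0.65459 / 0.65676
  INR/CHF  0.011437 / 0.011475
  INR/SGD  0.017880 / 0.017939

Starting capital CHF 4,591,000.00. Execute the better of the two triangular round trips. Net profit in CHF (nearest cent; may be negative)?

Best loop CHF → INR → SGD → CHF:
CHF 4,591,000.00 ÷ 0.011475 (buy INR at ask) = INR 400,087,145.97
INR 400,087,145.97 × 0.017880 (sell INR at bid) = SGD 7,153,558.17
SGD 7,153,558.17 × 0.65459 (sell SGD at bid) = CHF 4,682,647.64

Net profit: CHF 91,647.64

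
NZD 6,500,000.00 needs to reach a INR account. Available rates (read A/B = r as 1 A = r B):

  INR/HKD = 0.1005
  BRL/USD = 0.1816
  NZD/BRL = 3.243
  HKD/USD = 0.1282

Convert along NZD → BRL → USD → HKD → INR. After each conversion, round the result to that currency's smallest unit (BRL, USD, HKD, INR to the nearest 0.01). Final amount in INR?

INR 297,113,279.20

NZD 6,500,000.00 × 3.243 = BRL 21,079,500.00
BRL 21,079,500.00 × 0.1816 = USD 3,828,037.20
USD 3,828,037.20 ÷ 0.1282 = HKD 29,859,884.56
HKD 29,859,884.56 ÷ 0.1005 = INR 297,113,279.20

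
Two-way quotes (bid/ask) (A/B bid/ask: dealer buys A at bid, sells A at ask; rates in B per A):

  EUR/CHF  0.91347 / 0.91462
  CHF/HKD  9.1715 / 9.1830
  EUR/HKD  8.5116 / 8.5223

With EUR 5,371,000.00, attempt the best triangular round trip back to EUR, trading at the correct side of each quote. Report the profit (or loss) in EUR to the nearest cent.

Best loop EUR → HKD → CHF → EUR:
EUR 5,371,000.00 × 8.5116 (sell EUR at bid) = HKD 45,715,803.60
HKD 45,715,803.60 ÷ 9.1830 (buy CHF at ask) = CHF 4,978,308.13
CHF 4,978,308.13 ÷ 0.91462 (buy EUR at ask) = EUR 5,443,034.41

Net profit: EUR 72,034.41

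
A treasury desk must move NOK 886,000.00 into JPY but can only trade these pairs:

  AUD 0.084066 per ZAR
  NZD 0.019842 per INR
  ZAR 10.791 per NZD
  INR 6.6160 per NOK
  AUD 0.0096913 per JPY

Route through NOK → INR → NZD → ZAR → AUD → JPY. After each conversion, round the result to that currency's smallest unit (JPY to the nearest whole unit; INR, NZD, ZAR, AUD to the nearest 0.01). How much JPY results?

JPY 10,887,163

NOK 886,000.00 × 6.6160 = INR 5,861,776.00
INR 5,861,776.00 × 0.019842 = NZD 116,309.36
NZD 116,309.36 × 10.791 = ZAR 1,255,094.30
ZAR 1,255,094.30 × 0.084066 = AUD 105,510.76
AUD 105,510.76 ÷ 0.0096913 = JPY 10,887,163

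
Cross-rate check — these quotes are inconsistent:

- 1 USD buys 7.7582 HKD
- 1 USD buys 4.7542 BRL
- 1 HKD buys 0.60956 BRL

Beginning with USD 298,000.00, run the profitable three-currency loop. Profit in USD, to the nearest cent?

Profit: USD 1,582.39

Profitable loop is USD → BRL → HKD → USD:
USD 298,000.00 × 4.7542 = BRL 1,416,751.60
BRL 1,416,751.60 ÷ 0.60956 = HKD 2,324,220.09
HKD 2,324,220.09 ÷ 7.7582 = USD 299,582.39
Profit = USD 299,582.39 − USD 298,000.00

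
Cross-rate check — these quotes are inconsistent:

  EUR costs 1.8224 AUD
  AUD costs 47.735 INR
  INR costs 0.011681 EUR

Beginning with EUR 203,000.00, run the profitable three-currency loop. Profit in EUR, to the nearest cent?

Profitable loop is EUR → AUD → INR → EUR:
EUR 203,000.00 × 1.8224 = AUD 369,947.20
AUD 369,947.20 × 47.735 = INR 17,659,429.59
INR 17,659,429.59 × 0.011681 = EUR 206,279.80
Profit = EUR 206,279.80 − EUR 203,000.00

Profit: EUR 3,279.80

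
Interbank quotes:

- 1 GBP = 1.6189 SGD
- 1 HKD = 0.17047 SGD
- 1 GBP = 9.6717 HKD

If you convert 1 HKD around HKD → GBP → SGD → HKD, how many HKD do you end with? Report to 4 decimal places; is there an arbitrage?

0.9819 (arbitrage exists)

Around HKD → GBP → SGD → HKD: 1 ÷ 9.6717 × 1.6189 ÷ 0.17047 = 0.981904
Product < 1; profitable direction is HKD → SGD → GBP → HKD.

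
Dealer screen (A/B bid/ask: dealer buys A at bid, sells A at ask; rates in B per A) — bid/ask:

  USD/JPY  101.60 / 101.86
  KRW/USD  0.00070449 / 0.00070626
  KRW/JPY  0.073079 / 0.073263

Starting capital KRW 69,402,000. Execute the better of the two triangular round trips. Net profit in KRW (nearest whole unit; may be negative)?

Best loop KRW → JPY → USD → KRW:
KRW 69,402,000 × 0.073079 (sell KRW at bid) = JPY 5,071,829
JPY 5,071,829 ÷ 101.86 (buy USD at ask) = USD 49,792.15
USD 49,792.15 ÷ 0.00070626 (buy KRW at ask) = KRW 70,501,166

Net profit: KRW 1,099,166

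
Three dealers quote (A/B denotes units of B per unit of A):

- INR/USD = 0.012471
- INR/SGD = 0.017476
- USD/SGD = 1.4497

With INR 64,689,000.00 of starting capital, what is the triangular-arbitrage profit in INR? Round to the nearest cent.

Profitable loop is INR → USD → SGD → INR:
INR 64,689,000.00 × 0.012471 = USD 806,736.52
USD 806,736.52 × 1.4497 = SGD 1,169,525.93
SGD 1,169,525.93 ÷ 0.017476 = INR 66,921,831.75
Profit = INR 66,921,831.75 − INR 64,689,000.00

Profit: INR 2,232,831.75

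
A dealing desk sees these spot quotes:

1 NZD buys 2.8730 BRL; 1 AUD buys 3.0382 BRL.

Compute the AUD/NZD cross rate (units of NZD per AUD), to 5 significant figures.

1 AUD × 3.0382 = 3.0382 BRL
3.0382 BRL ÷ 2.8730 = 1.0575 NZD

AUD/NZD = 1.0575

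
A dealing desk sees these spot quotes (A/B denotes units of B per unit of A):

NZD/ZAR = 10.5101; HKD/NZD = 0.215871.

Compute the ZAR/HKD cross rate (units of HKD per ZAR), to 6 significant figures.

1 ZAR ÷ 10.5101 = 0.0951466 NZD
0.0951466 NZD ÷ 0.215871 = 0.440757 HKD

ZAR/HKD = 0.440757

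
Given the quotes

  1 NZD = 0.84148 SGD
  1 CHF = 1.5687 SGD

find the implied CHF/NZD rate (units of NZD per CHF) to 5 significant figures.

1 CHF × 1.5687 = 1.5687 SGD
1.5687 SGD ÷ 0.84148 = 1.86422 NZD

CHF/NZD = 1.8642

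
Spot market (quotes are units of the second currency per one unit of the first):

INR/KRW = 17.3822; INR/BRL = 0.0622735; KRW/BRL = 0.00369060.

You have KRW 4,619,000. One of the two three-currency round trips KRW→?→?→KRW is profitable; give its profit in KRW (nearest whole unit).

Profitable loop is KRW → BRL → INR → KRW:
KRW 4,619,000 × 0.00369060 = BRL 17,046.88
BRL 17,046.88 ÷ 0.0622735 = INR 273,742.14
INR 273,742.14 × 17.3822 = KRW 4,758,241
Profit = KRW 4,758,241 − KRW 4,619,000

Profit: KRW 139,241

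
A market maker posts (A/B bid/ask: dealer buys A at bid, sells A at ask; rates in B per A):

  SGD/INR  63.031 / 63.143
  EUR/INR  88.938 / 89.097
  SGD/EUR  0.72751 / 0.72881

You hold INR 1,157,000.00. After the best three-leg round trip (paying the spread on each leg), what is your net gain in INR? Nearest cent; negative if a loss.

Best loop INR → SGD → EUR → INR:
INR 1,157,000.00 ÷ 63.143 (buy SGD at ask) = SGD 18,323.49
SGD 18,323.49 × 0.72751 (sell SGD at bid) = EUR 13,330.52
EUR 13,330.52 × 88.938 (sell EUR at bid) = INR 1,185,589.85

Net profit: INR 28,589.85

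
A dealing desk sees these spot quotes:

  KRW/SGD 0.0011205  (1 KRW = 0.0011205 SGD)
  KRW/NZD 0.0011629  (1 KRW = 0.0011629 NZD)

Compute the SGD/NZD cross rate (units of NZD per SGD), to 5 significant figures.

1 SGD ÷ 0.0011205 = 892.459 KRW
892.459 KRW × 0.0011629 = 1.03784 NZD

SGD/NZD = 1.0378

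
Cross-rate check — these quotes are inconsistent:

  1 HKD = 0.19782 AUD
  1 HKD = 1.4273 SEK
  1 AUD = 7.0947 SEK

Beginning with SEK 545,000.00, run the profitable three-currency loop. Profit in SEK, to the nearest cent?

Profit: SEK 9,252.34

Profitable loop is SEK → AUD → HKD → SEK:
SEK 545,000.00 ÷ 7.0947 = AUD 76,817.91
AUD 76,817.91 ÷ 0.19782 = HKD 388,322.24
HKD 388,322.24 × 1.4273 = SEK 554,252.34
Profit = SEK 554,252.34 − SEK 545,000.00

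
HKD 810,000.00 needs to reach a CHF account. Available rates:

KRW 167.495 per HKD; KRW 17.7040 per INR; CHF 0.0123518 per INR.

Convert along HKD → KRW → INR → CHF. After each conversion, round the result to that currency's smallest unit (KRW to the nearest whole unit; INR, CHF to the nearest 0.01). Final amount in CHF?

CHF 94,655.47

HKD 810,000.00 × 167.495 = KRW 135,670,950
KRW 135,670,950 ÷ 17.7040 = INR 7,663,293.61
INR 7,663,293.61 × 0.0123518 = CHF 94,655.47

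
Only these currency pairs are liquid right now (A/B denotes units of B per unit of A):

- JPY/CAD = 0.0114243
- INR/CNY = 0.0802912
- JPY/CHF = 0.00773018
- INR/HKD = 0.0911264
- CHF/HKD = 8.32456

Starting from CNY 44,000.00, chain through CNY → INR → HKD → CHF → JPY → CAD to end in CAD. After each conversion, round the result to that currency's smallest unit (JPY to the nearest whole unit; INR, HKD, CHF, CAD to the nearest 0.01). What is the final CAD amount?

CAD 8,865.60

CNY 44,000.00 ÷ 0.0802912 = INR 548,005.26
INR 548,005.26 × 0.0911264 = HKD 49,937.75
HKD 49,937.75 ÷ 8.32456 = CHF 5,998.85
CHF 5,998.85 ÷ 0.00773018 = JPY 776,030
JPY 776,030 × 0.0114243 = CAD 8,865.60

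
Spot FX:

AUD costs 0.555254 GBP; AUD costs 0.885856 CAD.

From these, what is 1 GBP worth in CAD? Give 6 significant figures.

GBP/CAD = 1.59541

1 GBP ÷ 0.555254 = 1.80098 AUD
1.80098 AUD × 0.885856 = 1.59541 CAD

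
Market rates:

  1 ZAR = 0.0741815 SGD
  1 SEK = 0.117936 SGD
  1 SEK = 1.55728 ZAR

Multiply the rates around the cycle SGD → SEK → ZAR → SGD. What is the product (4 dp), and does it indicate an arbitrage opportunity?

Around SGD → SEK → ZAR → SGD: 1 ÷ 0.117936 × 1.55728 × 0.0741815 = 0.979526
Product < 1; profitable direction is SGD → ZAR → SEK → SGD.

0.9795 (arbitrage exists)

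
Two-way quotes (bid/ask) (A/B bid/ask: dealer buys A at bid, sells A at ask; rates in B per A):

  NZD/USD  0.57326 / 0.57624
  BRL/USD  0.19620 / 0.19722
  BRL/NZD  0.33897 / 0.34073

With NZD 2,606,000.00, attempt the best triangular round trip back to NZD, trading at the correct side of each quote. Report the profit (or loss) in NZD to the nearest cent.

Net result: NZD -1,888.12 (no profitable arbitrage after spreads)

Best loop NZD → BRL → USD → NZD:
NZD 2,606,000.00 ÷ 0.34073 (buy BRL at ask) = BRL 7,648,284.57
BRL 7,648,284.57 × 0.19620 (sell BRL at bid) = USD 1,500,593.43
USD 1,500,593.43 ÷ 0.57624 (buy NZD at ask) = NZD 2,604,111.88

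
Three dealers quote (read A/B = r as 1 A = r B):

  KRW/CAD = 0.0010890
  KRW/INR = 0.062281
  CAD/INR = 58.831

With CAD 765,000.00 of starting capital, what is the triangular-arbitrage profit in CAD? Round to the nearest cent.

Profitable loop is CAD → INR → KRW → CAD:
CAD 765,000.00 × 58.831 = INR 45,005,715.00
INR 45,005,715.00 ÷ 0.062281 = KRW 722,623,513
KRW 722,623,513 × 0.0010890 = CAD 786,937.01
Profit = CAD 786,937.01 − CAD 765,000.00

Profit: CAD 21,937.01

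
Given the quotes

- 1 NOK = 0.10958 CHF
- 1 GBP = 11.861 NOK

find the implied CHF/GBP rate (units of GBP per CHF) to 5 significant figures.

CHF/GBP = 0.76939

1 CHF ÷ 0.10958 = 9.12575 NOK
9.12575 NOK ÷ 11.861 = 0.769392 GBP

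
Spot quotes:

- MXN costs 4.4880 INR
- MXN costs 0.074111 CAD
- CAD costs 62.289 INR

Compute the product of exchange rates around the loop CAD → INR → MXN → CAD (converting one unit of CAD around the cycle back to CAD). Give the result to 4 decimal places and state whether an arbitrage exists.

Around CAD → INR → MXN → CAD: 1 × 62.289 ÷ 4.4880 × 0.074111 = 1.028587
Product > 1; profitable direction is CAD → INR → MXN → CAD.

1.0286 (arbitrage exists)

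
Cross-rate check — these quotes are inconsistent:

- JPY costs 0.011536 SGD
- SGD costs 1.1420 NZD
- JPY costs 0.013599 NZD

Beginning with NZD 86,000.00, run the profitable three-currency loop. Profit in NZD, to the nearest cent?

Profitable loop is NZD → SGD → JPY → NZD:
NZD 86,000.00 ÷ 1.1420 = SGD 75,306.48
SGD 75,306.48 ÷ 0.011536 = JPY 6,527,954
JPY 6,527,954 × 0.013599 = NZD 88,773.65
Profit = NZD 88,773.65 − NZD 86,000.00

Profit: NZD 2,773.65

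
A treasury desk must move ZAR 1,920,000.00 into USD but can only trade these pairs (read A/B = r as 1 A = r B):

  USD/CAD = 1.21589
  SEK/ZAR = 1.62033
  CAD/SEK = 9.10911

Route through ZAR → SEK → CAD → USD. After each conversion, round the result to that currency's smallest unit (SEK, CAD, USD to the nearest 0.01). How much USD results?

ZAR 1,920,000.00 ÷ 1.62033 = SEK 1,184,943.81
SEK 1,184,943.81 ÷ 9.10911 = CAD 130,083.38
CAD 130,083.38 ÷ 1.21589 = USD 106,986.14

USD 106,986.14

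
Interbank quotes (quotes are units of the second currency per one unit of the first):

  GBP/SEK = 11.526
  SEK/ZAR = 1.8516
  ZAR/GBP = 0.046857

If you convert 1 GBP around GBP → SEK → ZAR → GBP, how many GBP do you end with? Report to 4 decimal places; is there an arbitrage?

1.0000 (no arbitrage)

Around GBP → SEK → ZAR → GBP: 1 × 11.526 × 1.8516 × 0.046857 = 1.000001
Product ≈ 1 (deviation 0.000%, within rounding noise).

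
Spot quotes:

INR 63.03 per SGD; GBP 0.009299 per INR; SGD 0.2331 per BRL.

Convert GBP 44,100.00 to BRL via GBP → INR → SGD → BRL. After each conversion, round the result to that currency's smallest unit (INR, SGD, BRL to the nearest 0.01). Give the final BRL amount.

GBP 44,100.00 ÷ 0.009299 = INR 4,742,445.42
INR 4,742,445.42 ÷ 63.03 = SGD 75,241.08
SGD 75,241.08 ÷ 0.2331 = BRL 322,784.56

BRL 322,784.56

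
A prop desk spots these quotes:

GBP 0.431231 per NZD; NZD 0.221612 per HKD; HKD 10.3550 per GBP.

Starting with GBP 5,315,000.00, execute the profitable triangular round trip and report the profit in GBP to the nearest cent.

Profit: GBP 55,935.28

Profitable loop is GBP → NZD → HKD → GBP:
GBP 5,315,000.00 ÷ 0.431231 = NZD 12,325,180.70
NZD 12,325,180.70 ÷ 0.221612 = HKD 55,616,034.80
HKD 55,616,034.80 ÷ 10.3550 = GBP 5,370,935.28
Profit = GBP 5,370,935.28 − GBP 5,315,000.00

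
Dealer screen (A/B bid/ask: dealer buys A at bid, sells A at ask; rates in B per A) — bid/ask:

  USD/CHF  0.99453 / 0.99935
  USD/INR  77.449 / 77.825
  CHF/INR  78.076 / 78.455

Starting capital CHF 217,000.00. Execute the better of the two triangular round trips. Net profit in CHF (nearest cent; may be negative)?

Best loop CHF → INR → USD → CHF:
CHF 217,000.00 × 78.076 (sell CHF at bid) = INR 16,942,492.00
INR 16,942,492.00 ÷ 77.825 (buy USD at ask) = USD 217,699.87
USD 217,699.87 × 0.99453 (sell USD at bid) = CHF 216,509.05

Net result: CHF -490.95 (no profitable arbitrage after spreads)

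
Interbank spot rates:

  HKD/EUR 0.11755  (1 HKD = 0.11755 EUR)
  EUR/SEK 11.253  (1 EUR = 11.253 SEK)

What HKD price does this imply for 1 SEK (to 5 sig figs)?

SEK/HKD = 0.75598

1 SEK ÷ 11.253 = 0.0888652 EUR
0.0888652 EUR ÷ 0.11755 = 0.755978 HKD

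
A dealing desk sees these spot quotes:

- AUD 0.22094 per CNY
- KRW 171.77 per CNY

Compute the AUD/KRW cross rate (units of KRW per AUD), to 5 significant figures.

AUD/KRW = 777.45

1 AUD ÷ 0.22094 = 4.52612 CNY
4.52612 CNY × 171.77 = 777.451 KRW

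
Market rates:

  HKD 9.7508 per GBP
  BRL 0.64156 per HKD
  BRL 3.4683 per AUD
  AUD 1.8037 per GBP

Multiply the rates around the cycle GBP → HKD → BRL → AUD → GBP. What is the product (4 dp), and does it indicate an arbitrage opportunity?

1.0000 (no arbitrage)

Around GBP → HKD → BRL → AUD → GBP: 1 × 9.7508 × 0.64156 ÷ 3.4683 ÷ 1.8037 = 0.999992
Product ≈ 1 (deviation 0.001%, within rounding noise).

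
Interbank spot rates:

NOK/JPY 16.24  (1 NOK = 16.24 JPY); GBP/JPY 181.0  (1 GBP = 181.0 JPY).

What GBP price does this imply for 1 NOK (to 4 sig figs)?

1 NOK × 16.24 = 16.24 JPY
16.24 JPY ÷ 181.0 = 0.0897238 GBP

NOK/GBP = 0.08972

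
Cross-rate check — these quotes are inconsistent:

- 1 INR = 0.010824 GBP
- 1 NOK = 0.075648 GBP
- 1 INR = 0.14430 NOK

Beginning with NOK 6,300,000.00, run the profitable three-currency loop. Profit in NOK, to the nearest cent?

Profit: NOK 53,551.40

Profitable loop is NOK → GBP → INR → NOK:
NOK 6,300,000.00 × 0.075648 = GBP 476,582.40
GBP 476,582.40 ÷ 0.010824 = INR 44,030,155.21
INR 44,030,155.21 × 0.14430 = NOK 6,353,551.40
Profit = NOK 6,353,551.40 − NOK 6,300,000.00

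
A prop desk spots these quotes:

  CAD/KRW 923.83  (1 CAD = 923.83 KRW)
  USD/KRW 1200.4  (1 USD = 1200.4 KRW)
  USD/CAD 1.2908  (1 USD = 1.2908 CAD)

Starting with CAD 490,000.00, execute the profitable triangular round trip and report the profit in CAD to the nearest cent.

Profitable loop is CAD → USD → KRW → CAD:
CAD 490,000.00 ÷ 1.2908 = USD 379,609.54
USD 379,609.54 × 1200.4 = KRW 455,683,297
KRW 455,683,297 ÷ 923.83 = CAD 493,254.49
Profit = CAD 493,254.49 − CAD 490,000.00

Profit: CAD 3,254.49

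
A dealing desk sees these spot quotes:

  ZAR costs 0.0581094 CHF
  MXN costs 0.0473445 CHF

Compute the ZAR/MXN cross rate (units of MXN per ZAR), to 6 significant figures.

1 ZAR × 0.0581094 = 0.0581094 CHF
0.0581094 CHF ÷ 0.0473445 = 1.22737 MXN

ZAR/MXN = 1.22737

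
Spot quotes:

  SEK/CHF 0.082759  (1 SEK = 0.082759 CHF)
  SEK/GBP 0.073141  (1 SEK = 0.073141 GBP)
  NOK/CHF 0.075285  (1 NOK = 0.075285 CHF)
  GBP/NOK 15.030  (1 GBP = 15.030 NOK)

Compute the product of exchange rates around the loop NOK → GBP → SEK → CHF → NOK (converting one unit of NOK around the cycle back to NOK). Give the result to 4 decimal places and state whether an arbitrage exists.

Around NOK → GBP → SEK → CHF → NOK: 1 ÷ 15.030 ÷ 0.073141 × 0.082759 ÷ 0.075285 = 0.999970
Product ≈ 1 (deviation 0.003%, within rounding noise).

1.0000 (no arbitrage)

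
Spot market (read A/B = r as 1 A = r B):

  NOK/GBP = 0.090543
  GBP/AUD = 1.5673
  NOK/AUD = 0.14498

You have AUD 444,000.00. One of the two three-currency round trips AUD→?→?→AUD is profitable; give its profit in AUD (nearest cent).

Profit: AUD 9,611.50

Profitable loop is AUD → GBP → NOK → AUD:
AUD 444,000.00 ÷ 1.5673 = GBP 283,289.73
GBP 283,289.73 ÷ 0.090543 = NOK 3,128,786.70
NOK 3,128,786.70 × 0.14498 = AUD 453,611.50
Profit = AUD 453,611.50 − AUD 444,000.00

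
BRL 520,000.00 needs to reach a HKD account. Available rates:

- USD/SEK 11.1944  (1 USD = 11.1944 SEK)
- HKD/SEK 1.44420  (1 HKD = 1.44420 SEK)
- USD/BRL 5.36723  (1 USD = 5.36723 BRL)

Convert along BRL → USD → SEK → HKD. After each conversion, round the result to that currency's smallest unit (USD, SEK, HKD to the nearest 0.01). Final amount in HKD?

HKD 750,976.97

BRL 520,000.00 ÷ 5.36723 = USD 96,884.24
USD 96,884.24 × 11.1944 = SEK 1,084,560.94
SEK 1,084,560.94 ÷ 1.44420 = HKD 750,976.97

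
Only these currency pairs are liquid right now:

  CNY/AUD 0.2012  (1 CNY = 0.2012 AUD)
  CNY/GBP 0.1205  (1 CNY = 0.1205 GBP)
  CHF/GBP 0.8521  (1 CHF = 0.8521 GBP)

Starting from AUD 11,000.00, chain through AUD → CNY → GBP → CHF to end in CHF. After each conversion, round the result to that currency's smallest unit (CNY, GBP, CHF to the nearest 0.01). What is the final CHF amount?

AUD 11,000.00 ÷ 0.2012 = CNY 54,671.97
CNY 54,671.97 × 0.1205 = GBP 6,587.97
GBP 6,587.97 ÷ 0.8521 = CHF 7,731.45

CHF 7,731.45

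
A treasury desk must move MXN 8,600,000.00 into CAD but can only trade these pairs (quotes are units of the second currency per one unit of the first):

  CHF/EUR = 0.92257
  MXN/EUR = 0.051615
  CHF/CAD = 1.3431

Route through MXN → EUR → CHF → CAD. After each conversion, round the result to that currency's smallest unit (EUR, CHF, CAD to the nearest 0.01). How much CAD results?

MXN 8,600,000.00 × 0.051615 = EUR 443,889.00
EUR 443,889.00 ÷ 0.92257 = CHF 481,143.98
CHF 481,143.98 × 1.3431 = CAD 646,224.48

CAD 646,224.48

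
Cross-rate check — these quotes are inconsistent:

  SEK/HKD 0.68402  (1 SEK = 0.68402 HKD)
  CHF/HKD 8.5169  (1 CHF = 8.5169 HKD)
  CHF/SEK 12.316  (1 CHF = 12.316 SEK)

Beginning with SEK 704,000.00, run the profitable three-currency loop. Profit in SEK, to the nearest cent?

Profit: SEK 7,730.75

Profitable loop is SEK → CHF → HKD → SEK:
SEK 704,000.00 ÷ 12.316 = CHF 57,161.42
CHF 57,161.42 × 8.5169 = HKD 486,838.06
HKD 486,838.06 ÷ 0.68402 = SEK 711,730.75
Profit = SEK 711,730.75 − SEK 704,000.00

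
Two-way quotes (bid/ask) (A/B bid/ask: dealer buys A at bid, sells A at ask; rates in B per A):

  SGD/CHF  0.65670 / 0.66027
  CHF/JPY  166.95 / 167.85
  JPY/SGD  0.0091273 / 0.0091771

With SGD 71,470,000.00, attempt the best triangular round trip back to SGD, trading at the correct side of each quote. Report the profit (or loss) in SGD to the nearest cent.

Best loop SGD → CHF → JPY → SGD:
SGD 71,470,000.00 × 0.65670 (sell SGD at bid) = CHF 46,934,349.00
CHF 46,934,349.00 × 166.95 (sell CHF at bid) = JPY 7,835,689,566
JPY 7,835,689,566 × 0.0091273 (sell JPY at bid) = SGD 71,518,689.37

Net profit: SGD 48,689.37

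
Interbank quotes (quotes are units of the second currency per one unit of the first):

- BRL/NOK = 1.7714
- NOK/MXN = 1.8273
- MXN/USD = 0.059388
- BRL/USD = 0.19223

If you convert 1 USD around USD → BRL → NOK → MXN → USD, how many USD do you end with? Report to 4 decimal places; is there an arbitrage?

1.0000 (no arbitrage)

Around USD → BRL → NOK → MXN → USD: 1 ÷ 0.19223 × 1.7714 × 1.8273 × 0.059388 = 1.000009
Product ≈ 1 (deviation 0.001%, within rounding noise).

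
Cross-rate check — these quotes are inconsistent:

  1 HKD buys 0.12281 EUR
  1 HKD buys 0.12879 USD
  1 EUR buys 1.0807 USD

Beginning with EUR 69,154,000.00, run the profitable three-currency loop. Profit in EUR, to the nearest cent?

Profit: EUR 2,110,631.73

Profitable loop is EUR → USD → HKD → EUR:
EUR 69,154,000.00 × 1.0807 = USD 74,734,727.80
USD 74,734,727.80 ÷ 0.12879 = HKD 580,283,622.95
HKD 580,283,622.95 × 0.12281 = EUR 71,264,631.73
Profit = EUR 71,264,631.73 − EUR 69,154,000.00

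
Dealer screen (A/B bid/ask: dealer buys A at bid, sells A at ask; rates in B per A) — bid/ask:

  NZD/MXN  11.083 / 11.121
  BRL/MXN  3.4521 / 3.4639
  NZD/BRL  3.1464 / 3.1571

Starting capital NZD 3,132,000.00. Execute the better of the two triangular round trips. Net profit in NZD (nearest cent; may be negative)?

Net profit: NZD 42,135.06

Best loop NZD → MXN → BRL → NZD:
NZD 3,132,000.00 × 11.083 (sell NZD at bid) = MXN 34,711,956.00
MXN 34,711,956.00 ÷ 3.4639 (buy BRL at ask) = BRL 10,021,061.81
BRL 10,021,061.81 ÷ 3.1571 (buy NZD at ask) = NZD 3,174,135.06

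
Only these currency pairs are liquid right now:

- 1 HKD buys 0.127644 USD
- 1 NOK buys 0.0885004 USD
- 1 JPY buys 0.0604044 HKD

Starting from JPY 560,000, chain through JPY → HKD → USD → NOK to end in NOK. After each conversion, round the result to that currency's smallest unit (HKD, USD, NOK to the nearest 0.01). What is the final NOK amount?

JPY 560,000 × 0.0604044 = HKD 33,826.46
HKD 33,826.46 × 0.127644 = USD 4,317.74
USD 4,317.74 ÷ 0.0885004 = NOK 48,787.80

NOK 48,787.80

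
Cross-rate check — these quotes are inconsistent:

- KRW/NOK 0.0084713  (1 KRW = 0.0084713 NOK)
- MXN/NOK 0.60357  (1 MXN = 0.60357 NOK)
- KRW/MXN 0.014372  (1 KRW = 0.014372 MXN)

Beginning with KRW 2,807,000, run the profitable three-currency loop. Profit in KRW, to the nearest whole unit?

Profit: KRW 67,334

Profitable loop is KRW → MXN → NOK → KRW:
KRW 2,807,000 × 0.014372 = MXN 40,342.20
MXN 40,342.20 × 0.60357 = NOK 24,349.34
NOK 24,349.34 ÷ 0.0084713 = KRW 2,874,334
Profit = KRW 2,874,334 − KRW 2,807,000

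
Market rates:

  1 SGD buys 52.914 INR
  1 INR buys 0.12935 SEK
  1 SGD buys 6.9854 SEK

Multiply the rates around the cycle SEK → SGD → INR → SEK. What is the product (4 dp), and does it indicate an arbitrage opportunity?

Around SEK → SGD → INR → SEK: 1 ÷ 6.9854 × 52.914 × 0.12935 = 0.979819
Product < 1; profitable direction is SEK → INR → SGD → SEK.

0.9798 (arbitrage exists)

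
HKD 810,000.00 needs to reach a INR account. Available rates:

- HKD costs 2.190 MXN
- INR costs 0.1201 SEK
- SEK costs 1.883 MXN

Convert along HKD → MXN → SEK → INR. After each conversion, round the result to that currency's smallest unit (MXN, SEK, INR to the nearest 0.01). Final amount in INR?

HKD 810,000.00 × 2.190 = MXN 1,773,900.00
MXN 1,773,900.00 ÷ 1.883 = SEK 942,060.54
SEK 942,060.54 ÷ 0.1201 = INR 7,843,967.86

INR 7,843,967.86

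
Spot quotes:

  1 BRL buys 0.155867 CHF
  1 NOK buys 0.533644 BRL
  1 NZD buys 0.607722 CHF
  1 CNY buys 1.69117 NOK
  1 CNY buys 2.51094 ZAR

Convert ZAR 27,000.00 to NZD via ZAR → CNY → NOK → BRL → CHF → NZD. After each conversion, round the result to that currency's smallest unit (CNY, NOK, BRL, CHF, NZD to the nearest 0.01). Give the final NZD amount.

ZAR 27,000.00 ÷ 2.51094 = CNY 10,752.95
CNY 10,752.95 × 1.69117 = NOK 18,185.07
NOK 18,185.07 × 0.533644 = BRL 9,704.35
BRL 9,704.35 × 0.155867 = CHF 1,512.59
CHF 1,512.59 ÷ 0.607722 = NZD 2,488.95

NZD 2,488.95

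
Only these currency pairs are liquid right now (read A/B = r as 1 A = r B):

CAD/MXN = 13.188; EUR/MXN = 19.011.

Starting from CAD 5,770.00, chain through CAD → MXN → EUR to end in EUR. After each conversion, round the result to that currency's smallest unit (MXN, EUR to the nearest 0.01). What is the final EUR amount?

EUR 4,002.67

CAD 5,770.00 × 13.188 = MXN 76,094.76
MXN 76,094.76 ÷ 19.011 = EUR 4,002.67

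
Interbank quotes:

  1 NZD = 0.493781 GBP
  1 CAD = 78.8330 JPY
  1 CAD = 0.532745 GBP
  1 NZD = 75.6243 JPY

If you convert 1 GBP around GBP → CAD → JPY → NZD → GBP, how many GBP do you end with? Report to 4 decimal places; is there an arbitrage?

Around GBP → CAD → JPY → NZD → GBP: 1 ÷ 0.532745 × 78.8330 ÷ 75.6243 × 0.493781 = 0.966188
Product < 1; profitable direction is GBP → NZD → JPY → CAD → GBP.

0.9662 (arbitrage exists)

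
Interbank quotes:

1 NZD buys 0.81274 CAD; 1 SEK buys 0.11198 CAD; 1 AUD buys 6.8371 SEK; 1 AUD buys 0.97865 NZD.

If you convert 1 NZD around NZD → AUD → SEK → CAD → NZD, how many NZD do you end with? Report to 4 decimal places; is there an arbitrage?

Around NZD → AUD → SEK → CAD → NZD: 1 ÷ 0.97865 × 6.8371 × 0.11198 ÷ 0.81274 = 0.962572
Product < 1; profitable direction is NZD → CAD → SEK → AUD → NZD.

0.9626 (arbitrage exists)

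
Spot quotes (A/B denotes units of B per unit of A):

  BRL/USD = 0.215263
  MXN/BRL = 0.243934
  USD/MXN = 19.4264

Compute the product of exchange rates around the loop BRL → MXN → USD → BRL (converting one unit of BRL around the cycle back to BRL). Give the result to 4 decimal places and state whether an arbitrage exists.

0.9803 (arbitrage exists)

Around BRL → MXN → USD → BRL: 1 ÷ 0.243934 ÷ 19.4264 ÷ 0.215263 = 0.980316
Product < 1; profitable direction is BRL → USD → MXN → BRL.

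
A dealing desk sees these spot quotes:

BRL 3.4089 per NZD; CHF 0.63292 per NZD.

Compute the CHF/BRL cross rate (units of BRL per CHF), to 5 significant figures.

1 CHF ÷ 0.63292 = 1.57998 NZD
1.57998 NZD × 3.4089 = 5.38599 BRL

CHF/BRL = 5.3860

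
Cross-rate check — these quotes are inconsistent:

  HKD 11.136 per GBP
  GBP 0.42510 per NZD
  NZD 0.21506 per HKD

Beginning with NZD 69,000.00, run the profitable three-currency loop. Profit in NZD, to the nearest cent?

Profit: NZD 1,247.21

Profitable loop is NZD → GBP → HKD → NZD:
NZD 69,000.00 × 0.42510 = GBP 29,331.90
GBP 29,331.90 × 11.136 = HKD 326,640.04
HKD 326,640.04 × 0.21506 = NZD 70,247.21
Profit = NZD 70,247.21 − NZD 69,000.00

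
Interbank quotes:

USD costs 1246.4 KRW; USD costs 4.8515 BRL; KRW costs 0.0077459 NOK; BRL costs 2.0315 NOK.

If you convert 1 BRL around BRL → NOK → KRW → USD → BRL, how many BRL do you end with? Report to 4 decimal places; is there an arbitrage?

Around BRL → NOK → KRW → USD → BRL: 1 × 2.0315 ÷ 0.0077459 ÷ 1246.4 × 4.8515 = 1.020854
Product > 1; profitable direction is BRL → NOK → KRW → USD → BRL.

1.0209 (arbitrage exists)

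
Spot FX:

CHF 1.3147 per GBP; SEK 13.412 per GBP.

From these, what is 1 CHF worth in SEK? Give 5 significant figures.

1 CHF ÷ 1.3147 = 0.76063 GBP
0.76063 GBP × 13.412 = 10.2016 SEK

CHF/SEK = 10.202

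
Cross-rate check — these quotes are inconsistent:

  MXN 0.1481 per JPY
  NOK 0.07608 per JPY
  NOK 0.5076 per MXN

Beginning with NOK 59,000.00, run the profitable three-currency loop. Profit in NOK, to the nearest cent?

Profit: NOK 709.83

Profitable loop is NOK → MXN → JPY → NOK:
NOK 59,000.00 ÷ 0.5076 = MXN 116,233.25
MXN 116,233.25 ÷ 0.1481 = JPY 784,830
JPY 784,830 × 0.07608 = NOK 59,709.83
Profit = NOK 59,709.83 − NOK 59,000.00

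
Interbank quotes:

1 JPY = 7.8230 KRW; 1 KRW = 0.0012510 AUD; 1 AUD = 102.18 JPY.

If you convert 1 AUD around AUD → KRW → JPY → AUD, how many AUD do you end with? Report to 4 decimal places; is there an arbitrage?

1.0000 (no arbitrage)

Around AUD → KRW → JPY → AUD: 1 ÷ 0.0012510 ÷ 7.8230 ÷ 102.18 = 1.000008
Product ≈ 1 (deviation 0.001%, within rounding noise).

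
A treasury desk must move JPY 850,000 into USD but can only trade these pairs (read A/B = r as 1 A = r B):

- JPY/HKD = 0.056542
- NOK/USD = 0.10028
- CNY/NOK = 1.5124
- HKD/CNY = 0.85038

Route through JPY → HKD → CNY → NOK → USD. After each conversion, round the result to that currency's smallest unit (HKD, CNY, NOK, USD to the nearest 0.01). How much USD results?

USD 6,198.47

JPY 850,000 × 0.056542 = HKD 48,060.70
HKD 48,060.70 × 0.85038 = CNY 40,869.86
CNY 40,869.86 × 1.5124 = NOK 61,811.58
NOK 61,811.58 × 0.10028 = USD 6,198.47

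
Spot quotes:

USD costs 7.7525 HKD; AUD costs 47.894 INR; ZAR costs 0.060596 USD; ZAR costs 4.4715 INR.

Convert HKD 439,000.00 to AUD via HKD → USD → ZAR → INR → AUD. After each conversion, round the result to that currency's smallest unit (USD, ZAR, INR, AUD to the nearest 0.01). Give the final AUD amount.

AUD 87,247.08

HKD 439,000.00 ÷ 7.7525 = USD 56,626.89
USD 56,626.89 ÷ 0.060596 = ZAR 934,498.81
ZAR 934,498.81 × 4.4715 = INR 4,178,611.43
INR 4,178,611.43 ÷ 47.894 = AUD 87,247.08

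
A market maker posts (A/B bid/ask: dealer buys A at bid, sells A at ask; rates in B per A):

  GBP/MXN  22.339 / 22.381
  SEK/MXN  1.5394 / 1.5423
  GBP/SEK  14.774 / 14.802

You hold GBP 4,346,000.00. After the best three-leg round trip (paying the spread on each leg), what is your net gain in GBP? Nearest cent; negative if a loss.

Best loop GBP → SEK → MXN → GBP:
GBP 4,346,000.00 × 14.774 (sell GBP at bid) = SEK 64,207,804.00
SEK 64,207,804.00 × 1.5394 (sell SEK at bid) = MXN 98,841,493.48
MXN 98,841,493.48 ÷ 22.381 (buy GBP at ask) = GBP 4,416,312.65

Net profit: GBP 70,312.65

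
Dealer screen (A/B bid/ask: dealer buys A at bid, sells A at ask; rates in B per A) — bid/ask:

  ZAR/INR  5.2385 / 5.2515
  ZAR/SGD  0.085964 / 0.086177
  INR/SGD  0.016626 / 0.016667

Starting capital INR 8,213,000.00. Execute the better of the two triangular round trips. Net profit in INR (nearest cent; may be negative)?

Net profit: INR 87,517.62

Best loop INR → SGD → ZAR → INR:
INR 8,213,000.00 × 0.016626 (sell INR at bid) = SGD 136,549.34
SGD 136,549.34 ÷ 0.086177 (buy ZAR at ask) = ZAR 1,584,521.83
ZAR 1,584,521.83 × 5.2385 (sell ZAR at bid) = INR 8,300,517.62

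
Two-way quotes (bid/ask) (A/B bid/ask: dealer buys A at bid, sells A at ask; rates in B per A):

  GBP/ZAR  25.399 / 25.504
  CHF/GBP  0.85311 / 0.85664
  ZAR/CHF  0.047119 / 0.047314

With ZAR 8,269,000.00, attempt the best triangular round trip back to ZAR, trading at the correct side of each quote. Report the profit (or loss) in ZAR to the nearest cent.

Net profit: ZAR 173,492.97

Best loop ZAR → CHF → GBP → ZAR:
ZAR 8,269,000.00 × 0.047119 (sell ZAR at bid) = CHF 389,627.01
CHF 389,627.01 × 0.85311 (sell CHF at bid) = GBP 332,394.70
GBP 332,394.70 × 25.399 (sell GBP at bid) = ZAR 8,442,492.97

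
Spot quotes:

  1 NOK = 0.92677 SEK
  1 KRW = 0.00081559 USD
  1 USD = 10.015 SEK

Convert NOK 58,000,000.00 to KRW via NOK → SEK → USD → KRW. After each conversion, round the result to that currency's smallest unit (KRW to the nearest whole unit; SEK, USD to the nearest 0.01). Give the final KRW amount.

KRW 6,580,776,101

NOK 58,000,000.00 × 0.92677 = SEK 53,752,660.00
SEK 53,752,660.00 ÷ 10.015 = USD 5,367,215.18
USD 5,367,215.18 ÷ 0.00081559 = KRW 6,580,776,101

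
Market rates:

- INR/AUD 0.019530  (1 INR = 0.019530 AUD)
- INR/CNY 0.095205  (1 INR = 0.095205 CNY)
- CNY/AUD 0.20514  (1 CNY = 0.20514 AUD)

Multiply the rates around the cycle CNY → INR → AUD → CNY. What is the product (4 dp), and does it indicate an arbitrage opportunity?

Around CNY → INR → AUD → CNY: 1 ÷ 0.095205 × 0.019530 ÷ 0.20514 = 0.999982
Product ≈ 1 (deviation 0.002%, within rounding noise).

1.0000 (no arbitrage)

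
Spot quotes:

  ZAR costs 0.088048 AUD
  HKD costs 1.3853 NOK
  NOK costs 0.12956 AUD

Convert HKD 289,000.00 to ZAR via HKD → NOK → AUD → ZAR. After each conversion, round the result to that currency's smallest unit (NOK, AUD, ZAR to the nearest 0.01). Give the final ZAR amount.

HKD 289,000.00 × 1.3853 = NOK 400,351.70
NOK 400,351.70 × 0.12956 = AUD 51,869.57
AUD 51,869.57 ÷ 0.088048 = ZAR 589,105.60

ZAR 589,105.60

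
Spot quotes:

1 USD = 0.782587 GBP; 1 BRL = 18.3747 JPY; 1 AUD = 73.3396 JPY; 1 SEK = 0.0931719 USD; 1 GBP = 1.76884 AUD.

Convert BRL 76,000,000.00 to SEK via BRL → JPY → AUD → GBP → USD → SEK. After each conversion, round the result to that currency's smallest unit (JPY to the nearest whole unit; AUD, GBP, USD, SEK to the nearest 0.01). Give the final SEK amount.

SEK 147,634,949.81

BRL 76,000,000.00 × 18.3747 = JPY 1,396,477,200
JPY 1,396,477,200 ÷ 73.3396 = AUD 19,041,243.75
AUD 19,041,243.75 ÷ 1.76884 = GBP 10,764,819.74
GBP 10,764,819.74 ÷ 0.782587 = USD 13,755,428.78
USD 13,755,428.78 ÷ 0.0931719 = SEK 147,634,949.81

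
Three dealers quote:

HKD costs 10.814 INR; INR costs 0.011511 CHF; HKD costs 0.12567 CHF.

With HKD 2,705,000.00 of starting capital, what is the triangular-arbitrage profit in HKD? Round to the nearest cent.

Profit: HKD 25,860.18

Profitable loop is HKD → CHF → INR → HKD:
HKD 2,705,000.00 × 0.12567 = CHF 339,937.35
CHF 339,937.35 ÷ 0.011511 = INR 29,531,522.02
INR 29,531,522.02 ÷ 10.814 = HKD 2,730,860.18
Profit = HKD 2,730,860.18 − HKD 2,705,000.00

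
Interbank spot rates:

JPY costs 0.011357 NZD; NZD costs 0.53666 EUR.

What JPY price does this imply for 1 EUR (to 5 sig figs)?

1 EUR ÷ 0.53666 = 1.86338 NZD
1.86338 NZD ÷ 0.011357 = 164.073 JPY

EUR/JPY = 164.07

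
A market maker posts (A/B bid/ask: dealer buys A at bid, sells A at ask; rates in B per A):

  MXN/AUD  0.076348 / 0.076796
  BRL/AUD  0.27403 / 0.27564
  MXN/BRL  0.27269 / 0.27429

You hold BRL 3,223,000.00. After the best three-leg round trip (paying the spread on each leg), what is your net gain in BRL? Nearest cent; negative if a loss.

Best loop BRL → MXN → AUD → BRL:
BRL 3,223,000.00 ÷ 0.27429 (buy MXN at ask) = MXN 11,750,337.23
MXN 11,750,337.23 × 0.076348 (sell MXN at bid) = AUD 897,114.75
AUD 897,114.75 ÷ 0.27564 (buy BRL at ask) = BRL 3,254,660.96

Net profit: BRL 31,660.96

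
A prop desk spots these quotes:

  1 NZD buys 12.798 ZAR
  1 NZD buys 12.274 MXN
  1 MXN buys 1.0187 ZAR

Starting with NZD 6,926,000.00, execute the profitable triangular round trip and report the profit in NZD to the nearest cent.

Profitable loop is NZD → ZAR → MXN → NZD:
NZD 6,926,000.00 × 12.798 = ZAR 88,638,948.00
ZAR 88,638,948.00 ÷ 1.0187 = MXN 87,011,826.84
MXN 87,011,826.84 ÷ 12.274 = NZD 7,089,117.39
Profit = NZD 7,089,117.39 − NZD 6,926,000.00

Profit: NZD 163,117.39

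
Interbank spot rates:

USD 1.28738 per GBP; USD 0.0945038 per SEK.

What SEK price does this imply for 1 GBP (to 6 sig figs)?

1 GBP × 1.28738 = 1.28738 USD
1.28738 USD ÷ 0.0945038 = 13.6225 SEK

GBP/SEK = 13.6225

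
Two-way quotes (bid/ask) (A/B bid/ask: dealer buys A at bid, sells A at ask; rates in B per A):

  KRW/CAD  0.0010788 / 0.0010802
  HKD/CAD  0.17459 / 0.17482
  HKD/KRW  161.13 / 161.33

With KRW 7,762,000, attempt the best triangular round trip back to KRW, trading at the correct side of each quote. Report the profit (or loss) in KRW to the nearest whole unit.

Net profit: KRW 14,312

Best loop KRW → HKD → CAD → KRW:
KRW 7,762,000 ÷ 161.33 (buy HKD at ask) = HKD 48,112.56
HKD 48,112.56 × 0.17459 (sell HKD at bid) = CAD 8,399.97
CAD 8,399.97 ÷ 0.0010802 (buy KRW at ask) = KRW 7,776,312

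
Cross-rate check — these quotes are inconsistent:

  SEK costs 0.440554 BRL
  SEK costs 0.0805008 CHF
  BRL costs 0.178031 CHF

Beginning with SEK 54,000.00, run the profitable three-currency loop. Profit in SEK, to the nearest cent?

Profitable loop is SEK → CHF → BRL → SEK:
SEK 54,000.00 × 0.0805008 = CHF 4,347.04
CHF 4,347.04 ÷ 0.178031 = BRL 24,417.34
BRL 24,417.34 ÷ 0.440554 = SEK 55,424.17
Profit = SEK 55,424.17 − SEK 54,000.00

Profit: SEK 1,424.17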